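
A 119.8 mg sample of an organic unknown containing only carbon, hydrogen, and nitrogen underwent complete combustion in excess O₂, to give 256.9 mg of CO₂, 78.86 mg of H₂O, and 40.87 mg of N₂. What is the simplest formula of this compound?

C2H3N

mol C = 0.2569 g CO₂ ÷ 44.009 g/mol = 0.0058374 mol
mol H = 2 × 0.07886 g H₂O ÷ 18.015 g/mol = 0.0087549 mol
mol N = 2 × 0.04087 g N₂ ÷ 28.014 g/mol = 0.0029178 mol
Divide by the smallest (0.0029178 mol): C 2.001, H 3.000, N 1.000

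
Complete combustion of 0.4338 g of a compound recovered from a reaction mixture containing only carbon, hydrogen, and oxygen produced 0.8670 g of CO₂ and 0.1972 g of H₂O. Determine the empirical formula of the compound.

mol C = 0.8670 g CO₂ ÷ 44.009 g/mol = 0.019701 mol
mol H = 2 × 0.1972 g H₂O ÷ 18.015 g/mol = 0.021893 mol
mass O = 0.4338 − (0.23662 + 0.022068) = 0.17511 g → mol O = 0.17511 ÷ 15.999 = 0.010945 mol
Divide by the smallest (0.010945 mol): C 1.800, H 2.000, O 1.000
Multiplying each by 5 gives whole numbers: C 9.00, H 10.00, O 5.00

C9H10O5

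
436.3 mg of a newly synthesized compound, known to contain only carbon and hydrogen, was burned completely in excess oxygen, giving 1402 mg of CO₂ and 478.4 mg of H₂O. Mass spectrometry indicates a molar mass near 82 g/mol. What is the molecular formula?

mol C = 1.402 g CO₂ ÷ 44.009 g/mol = 0.031857 mol
mol H = 2 × 0.4784 g H₂O ÷ 18.015 g/mol = 0.053111 mol
Divide by the smallest (0.031857 mol): C 1.000, H 1.667
Multiplying each by 3 gives whole numbers: C 3.00, H 5.00
Empirical formula: C3H5
Empirical-formula mass = 41.07 g/mol; 82 ÷ 41.07 ≈ 2, so the molecular formula is C6H10.

C6H10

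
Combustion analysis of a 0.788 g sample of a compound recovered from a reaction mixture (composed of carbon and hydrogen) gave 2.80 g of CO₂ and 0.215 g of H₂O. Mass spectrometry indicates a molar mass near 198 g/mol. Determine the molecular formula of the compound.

mol C = 2.80 g CO₂ ÷ 44.009 g/mol = 0.06362 mol
mol H = 2 × 0.215 g H₂O ÷ 18.015 g/mol = 0.02387 mol
Divide by the smallest (0.02387 mol): C 2.666, H 1.000
Multiplying each by 3 gives whole numbers: C 8.00, H 3.00
Empirical formula: C8H3
Empirical-formula mass = 99.11 g/mol; 198 ÷ 99.11 ≈ 2, so the molecular formula is C16H6.

C16H6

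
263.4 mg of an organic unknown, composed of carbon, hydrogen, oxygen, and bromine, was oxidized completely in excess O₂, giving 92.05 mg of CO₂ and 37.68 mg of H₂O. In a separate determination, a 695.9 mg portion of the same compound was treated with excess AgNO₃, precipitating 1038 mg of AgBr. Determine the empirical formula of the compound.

CH2BrO2

mol C = 0.09205 g CO₂ ÷ 44.009 g/mol = 0.0020916 mol
mol H = 2 × 0.03768 g H₂O ÷ 18.015 g/mol = 0.0041832 mol
From the AgBr data: mol Br per gram of compound = (1.038 ÷ 187.772) ÷ 0.6959 = 0.0079436 mol/g, so in the 0.2634 g combustion sample mol Br = 0.0020924 mol
mass O = 0.2634 − (0.025122 + 0.0042166 + 0.16719) = 0.066873 g → mol O = 0.066873 ÷ 15.999 = 0.0041798 mol
Divide by the smallest (0.0020916 mol): C 1.000, H 2.000, Br 1.000, O 1.998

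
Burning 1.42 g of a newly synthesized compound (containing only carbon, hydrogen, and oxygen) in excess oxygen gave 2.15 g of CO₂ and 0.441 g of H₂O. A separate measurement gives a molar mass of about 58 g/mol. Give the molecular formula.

C2H2O2

mol C = 2.15 g CO₂ ÷ 44.009 g/mol = 0.04885 mol
mol H = 2 × 0.441 g H₂O ÷ 18.015 g/mol = 0.04896 mol
mass O = 1.42 − (0.5868 + 0.04935) = 0.7839 g → mol O = 0.7839 ÷ 15.999 = 0.04899 mol
Divide by the smallest (0.04885 mol): C 1.000, H 1.002, O 1.003
Empirical formula: CHO
Empirical-formula mass = 29.02 g/mol; 58 ÷ 29.02 ≈ 2, so the molecular formula is C2H2O2.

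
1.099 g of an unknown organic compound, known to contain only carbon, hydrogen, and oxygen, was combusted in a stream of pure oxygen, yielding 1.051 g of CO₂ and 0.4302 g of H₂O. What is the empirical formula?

CH2O2

mol C = 1.051 g CO₂ ÷ 44.009 g/mol = 0.023881 mol
mol H = 2 × 0.4302 g H₂O ÷ 18.015 g/mol = 0.047760 mol
mass O = 1.099 − (0.28684 + 0.048142) = 0.76402 g → mol O = 0.76402 ÷ 15.999 = 0.047754 mol
Divide by the smallest (0.023881 mol): C 1.000, H 2.000, O 2.000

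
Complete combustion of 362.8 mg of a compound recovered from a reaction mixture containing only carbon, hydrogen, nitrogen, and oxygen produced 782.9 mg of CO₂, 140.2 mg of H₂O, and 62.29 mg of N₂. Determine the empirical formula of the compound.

C8H7N2O2

mol C = 0.7829 g CO₂ ÷ 44.009 g/mol = 0.017790 mol
mol H = 2 × 0.1402 g H₂O ÷ 18.015 g/mol = 0.015565 mol
mol N = 2 × 0.06229 g N₂ ÷ 28.014 g/mol = 0.0044471 mol
mass O = 0.3628 − (0.21367 + 0.015689 + 0.062290) = 0.071150 g → mol O = 0.071150 ÷ 15.999 = 0.0044472 mol
Divide by the smallest (0.0044471 mol): C 4.000, H 3.500, N 1.000, O 1.000
Multiplying each by 2 gives whole numbers: C 8.00, H 7.00, N 2.00, O 2.00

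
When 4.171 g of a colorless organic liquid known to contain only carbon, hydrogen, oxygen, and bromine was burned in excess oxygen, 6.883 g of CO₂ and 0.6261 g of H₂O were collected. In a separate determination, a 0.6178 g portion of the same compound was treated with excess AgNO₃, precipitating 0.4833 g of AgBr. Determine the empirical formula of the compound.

C9H4BrO3

mol C = 6.883 g CO₂ ÷ 44.009 g/mol = 0.15640 mol
mol H = 2 × 0.6261 g H₂O ÷ 18.015 g/mol = 0.069509 mol
From the AgBr data: mol Br per gram of compound = (0.4833 ÷ 187.772) ÷ 0.6178 = 0.0041662 mol/g, so in the 4.171 g combustion sample mol Br = 0.017377 mol
mass O = 4.171 − (1.8785 + 0.070065 + 1.3885) = 0.83391 g → mol O = 0.83391 ÷ 15.999 = 0.052123 mol
Divide by the smallest (0.017377 mol): C 9.000, H 4.000, Br 1.000, O 3.000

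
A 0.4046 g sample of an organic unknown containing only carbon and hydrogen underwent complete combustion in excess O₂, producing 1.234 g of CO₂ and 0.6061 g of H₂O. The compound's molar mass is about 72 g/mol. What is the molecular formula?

C5H12

mol C = 1.234 g CO₂ ÷ 44.009 g/mol = 0.028040 mol
mol H = 2 × 0.6061 g H₂O ÷ 18.015 g/mol = 0.067288 mol
Divide by the smallest (0.028040 mol): C 1.000, H 2.400
Multiplying each by 5 gives whole numbers: C 5.00, H 12.00
Empirical formula: C5H12
Empirical-formula mass = 72.15 g/mol; 72 ÷ 72.15 ≈ 1, so the molecular formula is C5H12.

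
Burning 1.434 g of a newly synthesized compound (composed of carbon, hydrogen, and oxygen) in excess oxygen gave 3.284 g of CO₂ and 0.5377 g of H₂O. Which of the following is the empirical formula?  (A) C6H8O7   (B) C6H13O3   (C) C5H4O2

mol C = 3.284 g CO₂ ÷ 44.009 g/mol = 0.074621 mol
mol H = 2 × 0.5377 g H₂O ÷ 18.015 g/mol = 0.059695 mol
mass O = 1.434 − (0.89627 + 0.060172) = 0.47755 g → mol O = 0.47755 ÷ 15.999 = 0.029849 mol
Divide by the smallest (0.029849 mol): C 2.500, H 2.000, O 1.000
Multiplying each by 2 gives whole numbers: C 5.00, H 4.00, O 2.00

(C) C5H4O2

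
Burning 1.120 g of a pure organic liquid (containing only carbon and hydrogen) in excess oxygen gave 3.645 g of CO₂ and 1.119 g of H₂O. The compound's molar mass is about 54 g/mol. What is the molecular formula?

mol C = 3.645 g CO₂ ÷ 44.009 g/mol = 0.082824 mol
mol H = 2 × 1.119 g H₂O ÷ 18.015 g/mol = 0.12423 mol
Divide by the smallest (0.082824 mol): C 1.000, H 1.500
Multiplying each by 2 gives whole numbers: C 2.00, H 3.00
Empirical formula: C2H3
Empirical-formula mass = 27.05 g/mol; 54 ÷ 27.05 ≈ 2, so the molecular formula is C4H6.

C4H6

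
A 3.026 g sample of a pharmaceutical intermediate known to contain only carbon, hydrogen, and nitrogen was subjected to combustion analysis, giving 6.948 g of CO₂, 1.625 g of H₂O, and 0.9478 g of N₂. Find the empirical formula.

C7H8N3

mol C = 6.948 g CO₂ ÷ 44.009 g/mol = 0.15788 mol
mol H = 2 × 1.625 g H₂O ÷ 18.015 g/mol = 0.18041 mol
mol N = 2 × 0.9478 g N₂ ÷ 28.014 g/mol = 0.067666 mol
Divide by the smallest (0.067666 mol): C 2.333, H 2.666, N 1.000
Multiplying each by 3 gives whole numbers: C 7.00, H 8.00, N 3.00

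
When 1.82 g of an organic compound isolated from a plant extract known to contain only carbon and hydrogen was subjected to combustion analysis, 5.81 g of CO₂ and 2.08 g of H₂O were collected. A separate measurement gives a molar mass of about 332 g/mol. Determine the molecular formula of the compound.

mol C = 5.81 g CO₂ ÷ 44.009 g/mol = 0.1320 mol
mol H = 2 × 2.08 g H₂O ÷ 18.015 g/mol = 0.2309 mol
Divide by the smallest (0.1320 mol): C 1.000, H 1.749
Multiplying each by 4 gives whole numbers: C 4.00, H 7.00
Empirical formula: C4H7
Empirical-formula mass = 55.10 g/mol; 332 ÷ 55.10 ≈ 6, so the molecular formula is C24H42.

C24H42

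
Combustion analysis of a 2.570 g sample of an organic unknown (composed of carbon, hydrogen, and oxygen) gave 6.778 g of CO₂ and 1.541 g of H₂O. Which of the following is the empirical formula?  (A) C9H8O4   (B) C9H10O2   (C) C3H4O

(B) C9H10O2

mol C = 6.778 g CO₂ ÷ 44.009 g/mol = 0.15401 mol
mol H = 2 × 1.541 g H₂O ÷ 18.015 g/mol = 0.17108 mol
mass O = 2.570 − (1.8499 + 0.17245) = 0.54769 g → mol O = 0.54769 ÷ 15.999 = 0.034233 mol
Divide by the smallest (0.034233 mol): C 4.499, H 4.998, O 1.000
Multiplying each by 2 gives whole numbers: C 9.00, H 10.00, O 2.00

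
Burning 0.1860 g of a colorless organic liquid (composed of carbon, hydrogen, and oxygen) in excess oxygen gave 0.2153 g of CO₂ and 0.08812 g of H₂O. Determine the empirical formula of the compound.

mol C = 0.2153 g CO₂ ÷ 44.009 g/mol = 0.0048922 mol
mol H = 2 × 0.08812 g H₂O ÷ 18.015 g/mol = 0.0097830 mol
mass O = 0.1860 − (0.058760 + 0.0098612) = 0.11738 g → mol O = 0.11738 ÷ 15.999 = 0.0073366 mol
Divide by the smallest (0.0048922 mol): C 1.000, H 2.000, O 1.500
Multiplying each by 2 gives whole numbers: C 2.00, H 4.00, O 3.00

C2H4O3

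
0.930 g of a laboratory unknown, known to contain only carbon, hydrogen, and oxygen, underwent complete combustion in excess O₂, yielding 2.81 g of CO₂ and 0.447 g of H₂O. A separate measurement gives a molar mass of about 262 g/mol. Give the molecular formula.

mol C = 2.81 g CO₂ ÷ 44.009 g/mol = 0.06385 mol
mol H = 2 × 0.447 g H₂O ÷ 18.015 g/mol = 0.04963 mol
mass O = 0.930 − (0.7669 + 0.05002) = 0.1131 g → mol O = 0.1131 ÷ 15.999 = 0.007067 mol
Divide by the smallest (0.007067 mol): C 9.035, H 7.022, O 1.000
Empirical formula: C9H7O
Empirical-formula mass = 131.15 g/mol; 262 ÷ 131.15 ≈ 2, so the molecular formula is C18H14O2.

C18H14O2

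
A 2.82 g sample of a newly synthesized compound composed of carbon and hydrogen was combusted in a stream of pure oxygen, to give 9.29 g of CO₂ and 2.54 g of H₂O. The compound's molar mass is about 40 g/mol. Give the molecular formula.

mol C = 9.29 g CO₂ ÷ 44.009 g/mol = 0.2111 mol
mol H = 2 × 2.54 g H₂O ÷ 18.015 g/mol = 0.2820 mol
Divide by the smallest (0.2111 mol): C 1.000, H 1.336
Multiplying each by 3 gives whole numbers: C 3.00, H 4.01
Empirical formula: C3H4
Empirical-formula mass = 40.06 g/mol; 40 ÷ 40.06 ≈ 1, so the molecular formula is C3H4.

C3H4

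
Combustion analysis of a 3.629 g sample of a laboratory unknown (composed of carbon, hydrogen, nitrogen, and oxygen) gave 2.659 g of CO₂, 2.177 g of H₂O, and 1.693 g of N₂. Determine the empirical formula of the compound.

mol C = 2.659 g CO₂ ÷ 44.009 g/mol = 0.060419 mol
mol H = 2 × 2.177 g H₂O ÷ 18.015 g/mol = 0.24169 mol
mol N = 2 × 1.693 g N₂ ÷ 28.014 g/mol = 0.12087 mol
mass O = 3.629 − (0.72570 + 0.24362 + 1.6930) = 0.96668 g → mol O = 0.96668 ÷ 15.999 = 0.060421 mol
Divide by the smallest (0.060419 mol): C 1.000, H 4.000, N 2.000, O 1.000

CH4N2O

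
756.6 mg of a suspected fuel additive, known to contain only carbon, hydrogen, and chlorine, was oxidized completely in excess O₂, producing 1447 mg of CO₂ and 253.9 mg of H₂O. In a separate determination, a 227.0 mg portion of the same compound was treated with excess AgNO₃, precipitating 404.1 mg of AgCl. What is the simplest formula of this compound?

mol C = 1.447 g CO₂ ÷ 44.009 g/mol = 0.032880 mol
mol H = 2 × 0.2539 g H₂O ÷ 18.015 g/mol = 0.028188 mol
From the AgCl data: mol Cl per gram of compound = (0.4041 ÷ 143.318) ÷ 0.2270 = 0.012421 mol/g, so in the 0.7566 g combustion sample mol Cl = 0.0093979 mol
Divide by the smallest (0.0093979 mol): C 3.499, H 2.999, Cl 1.000
Multiplying each by 2 gives whole numbers: C 7.00, H 6.00, Cl 2.00

C7H6Cl2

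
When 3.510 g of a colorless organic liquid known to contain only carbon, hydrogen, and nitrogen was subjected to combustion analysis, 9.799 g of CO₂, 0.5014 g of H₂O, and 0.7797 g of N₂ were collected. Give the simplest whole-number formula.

C4HN

mol C = 9.799 g CO₂ ÷ 44.009 g/mol = 0.22266 mol
mol H = 2 × 0.5014 g H₂O ÷ 18.015 g/mol = 0.055665 mol
mol N = 2 × 0.7797 g N₂ ÷ 28.014 g/mol = 0.055665 mol
Divide by the smallest (0.055665 mol): C 4.000, H 1.000, N 1.000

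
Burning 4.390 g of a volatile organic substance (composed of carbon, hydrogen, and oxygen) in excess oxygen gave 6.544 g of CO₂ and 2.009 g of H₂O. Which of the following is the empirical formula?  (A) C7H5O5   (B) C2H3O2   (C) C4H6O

(B) C2H3O2

mol C = 6.544 g CO₂ ÷ 44.009 g/mol = 0.14870 mol
mol H = 2 × 2.009 g H₂O ÷ 18.015 g/mol = 0.22304 mol
mass O = 4.390 − (1.7860 + 0.22482) = 2.3792 g → mol O = 2.3792 ÷ 15.999 = 0.14871 mol
Divide by the smallest (0.14870 mol): C 1.000, H 1.500, O 1.000
Multiplying each by 2 gives whole numbers: C 2.00, H 3.00, O 2.00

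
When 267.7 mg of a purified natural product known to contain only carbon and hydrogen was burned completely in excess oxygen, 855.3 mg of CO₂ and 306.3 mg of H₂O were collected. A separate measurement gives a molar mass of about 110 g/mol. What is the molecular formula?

mol C = 0.8553 g CO₂ ÷ 44.009 g/mol = 0.019435 mol
mol H = 2 × 0.3063 g H₂O ÷ 18.015 g/mol = 0.034005 mol
Divide by the smallest (0.019435 mol): C 1.000, H 1.750
Multiplying each by 4 gives whole numbers: C 4.00, H 7.00
Empirical formula: C4H7
Empirical-formula mass = 55.10 g/mol; 110 ÷ 55.10 ≈ 2, so the molecular formula is C8H14.

C8H14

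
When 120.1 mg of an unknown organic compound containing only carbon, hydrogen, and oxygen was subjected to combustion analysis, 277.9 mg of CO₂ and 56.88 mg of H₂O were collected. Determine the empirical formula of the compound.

mol C = 0.2779 g CO₂ ÷ 44.009 g/mol = 0.0063146 mol
mol H = 2 × 0.05688 g H₂O ÷ 18.015 g/mol = 0.0063147 mol
mass O = 0.1201 − (0.075845 + 0.0063653) = 0.037890 g → mol O = 0.037890 ÷ 15.999 = 0.0023683 mol
Divide by the smallest (0.0023683 mol): C 2.666, H 2.666, O 1.000
Multiplying each by 3 gives whole numbers: C 8.00, H 8.00, O 3.00

C8H8O3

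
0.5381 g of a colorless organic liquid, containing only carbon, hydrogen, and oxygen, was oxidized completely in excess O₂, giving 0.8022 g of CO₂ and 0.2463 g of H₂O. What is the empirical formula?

C2H3O2

mol C = 0.8022 g CO₂ ÷ 44.009 g/mol = 0.018228 mol
mol H = 2 × 0.2463 g H₂O ÷ 18.015 g/mol = 0.027344 mol
mass O = 0.5381 − (0.21894 + 0.027563) = 0.29160 g → mol O = 0.29160 ÷ 15.999 = 0.018226 mol
Divide by the smallest (0.018226 mol): C 1.000, H 1.500, O 1.000
Multiplying each by 2 gives whole numbers: C 2.00, H 3.00, O 2.00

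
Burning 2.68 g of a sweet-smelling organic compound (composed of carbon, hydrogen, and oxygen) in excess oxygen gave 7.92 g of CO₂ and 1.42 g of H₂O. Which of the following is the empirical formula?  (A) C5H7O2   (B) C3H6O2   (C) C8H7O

(C) C8H7O

mol C = 7.92 g CO₂ ÷ 44.009 g/mol = 0.1800 mol
mol H = 2 × 1.42 g H₂O ÷ 18.015 g/mol = 0.1576 mol
mass O = 2.68 − (2.162 + 0.1589) = 0.3596 g → mol O = 0.3596 ÷ 15.999 = 0.02247 mol
Divide by the smallest (0.02247 mol): C 8.008, H 7.015, O 1.000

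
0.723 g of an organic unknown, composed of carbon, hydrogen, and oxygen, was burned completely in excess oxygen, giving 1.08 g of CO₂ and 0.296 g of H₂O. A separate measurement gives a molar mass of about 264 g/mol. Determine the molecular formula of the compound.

mol C = 1.08 g CO₂ ÷ 44.009 g/mol = 0.02454 mol
mol H = 2 × 0.296 g H₂O ÷ 18.015 g/mol = 0.03286 mol
mass O = 0.723 − (0.2948 + 0.03312) = 0.3951 g → mol O = 0.3951 ÷ 15.999 = 0.02470 mol
Divide by the smallest (0.02454 mol): C 1.000, H 1.339, O 1.006
Multiplying each by 3 gives whole numbers: C 3.00, H 4.02, O 3.02
Empirical formula: C3H4O3
Empirical-formula mass = 88.06 g/mol; 264 ÷ 88.06 ≈ 3, so the molecular formula is C9H12O9.

C9H12O9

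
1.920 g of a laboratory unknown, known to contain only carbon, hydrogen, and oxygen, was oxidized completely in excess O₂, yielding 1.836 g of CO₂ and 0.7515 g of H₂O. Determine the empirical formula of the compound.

CH2O2

mol C = 1.836 g CO₂ ÷ 44.009 g/mol = 0.041719 mol
mol H = 2 × 0.7515 g H₂O ÷ 18.015 g/mol = 0.083430 mol
mass O = 1.920 − (0.50108 + 0.084098) = 1.3348 g → mol O = 1.3348 ÷ 15.999 = 0.083431 mol
Divide by the smallest (0.041719 mol): C 1.000, H 2.000, O 2.000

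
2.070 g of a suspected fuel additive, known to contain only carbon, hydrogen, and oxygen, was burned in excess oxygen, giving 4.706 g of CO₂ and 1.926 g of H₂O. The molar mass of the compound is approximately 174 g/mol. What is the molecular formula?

C9H18O3

mol C = 4.706 g CO₂ ÷ 44.009 g/mol = 0.10693 mol
mol H = 2 × 1.926 g H₂O ÷ 18.015 g/mol = 0.21382 mol
mass O = 2.070 − (1.2844 + 0.21553) = 0.57010 g → mol O = 0.57010 ÷ 15.999 = 0.035633 mol
Divide by the smallest (0.035633 mol): C 3.001, H 6.001, O 1.000
Empirical formula: C3H6O
Empirical-formula mass = 58.08 g/mol; 174 ÷ 58.08 ≈ 3, so the molecular formula is C9H18O3.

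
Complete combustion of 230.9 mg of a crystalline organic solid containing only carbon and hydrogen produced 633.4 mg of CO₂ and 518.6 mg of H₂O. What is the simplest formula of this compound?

CH4

mol C = 0.6334 g CO₂ ÷ 44.009 g/mol = 0.014393 mol
mol H = 2 × 0.5186 g H₂O ÷ 18.015 g/mol = 0.057574 mol
Divide by the smallest (0.014393 mol): C 1.000, H 4.000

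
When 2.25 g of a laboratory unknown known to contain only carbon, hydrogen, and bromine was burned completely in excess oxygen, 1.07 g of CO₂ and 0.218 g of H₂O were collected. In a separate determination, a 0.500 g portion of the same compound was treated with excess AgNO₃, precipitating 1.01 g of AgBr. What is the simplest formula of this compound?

CHBr

mol C = 1.07 g CO₂ ÷ 44.009 g/mol = 0.02431 mol
mol H = 2 × 0.218 g H₂O ÷ 18.015 g/mol = 0.02420 mol
From the AgBr data: mol Br per gram of compound = (1.01 ÷ 187.772) ÷ 0.500 = 0.01076 mol/g, so in the 2.25 g combustion sample mol Br = 0.02420 mol
Divide by the smallest (0.02420 mol): C 1.005, H 1.000, Br 1.000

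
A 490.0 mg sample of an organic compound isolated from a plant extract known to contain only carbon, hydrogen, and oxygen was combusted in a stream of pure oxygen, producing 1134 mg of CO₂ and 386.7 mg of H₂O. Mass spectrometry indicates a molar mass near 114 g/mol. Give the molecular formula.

C6H10O2

mol C = 1.134 g CO₂ ÷ 44.009 g/mol = 0.025767 mol
mol H = 2 × 0.3867 g H₂O ÷ 18.015 g/mol = 0.042931 mol
mass O = 0.4900 − (0.30949 + 0.043274) = 0.13723 g → mol O = 0.13723 ÷ 15.999 = 0.0085776 mol
Divide by the smallest (0.0085776 mol): C 3.004, H 5.005, O 1.000
Empirical formula: C3H5O
Empirical-formula mass = 57.07 g/mol; 114 ÷ 57.07 ≈ 2, so the molecular formula is C6H10O2.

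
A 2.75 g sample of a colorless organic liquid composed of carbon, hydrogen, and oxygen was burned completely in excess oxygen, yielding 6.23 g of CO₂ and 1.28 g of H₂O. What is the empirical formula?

C5H5O2

mol C = 6.23 g CO₂ ÷ 44.009 g/mol = 0.1416 mol
mol H = 2 × 1.28 g H₂O ÷ 18.015 g/mol = 0.1421 mol
mass O = 2.75 − (1.700 + 0.1432) = 0.9065 g → mol O = 0.9065 ÷ 15.999 = 0.05666 mol
Divide by the smallest (0.05666 mol): C 2.499, H 2.508, O 1.000
Multiplying each by 2 gives whole numbers: C 5.00, H 5.02, O 2.00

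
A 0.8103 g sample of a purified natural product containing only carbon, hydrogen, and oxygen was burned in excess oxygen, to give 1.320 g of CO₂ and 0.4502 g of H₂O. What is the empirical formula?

mol C = 1.320 g CO₂ ÷ 44.009 g/mol = 0.029994 mol
mol H = 2 × 0.4502 g H₂O ÷ 18.015 g/mol = 0.049981 mol
mass O = 0.8103 − (0.36026 + 0.050380) = 0.39966 g → mol O = 0.39966 ÷ 15.999 = 0.024981 mol
Divide by the smallest (0.024981 mol): C 1.201, H 2.001, O 1.000
Multiplying each by 5 gives whole numbers: C 6.00, H 10.00, O 5.00

C6H10O5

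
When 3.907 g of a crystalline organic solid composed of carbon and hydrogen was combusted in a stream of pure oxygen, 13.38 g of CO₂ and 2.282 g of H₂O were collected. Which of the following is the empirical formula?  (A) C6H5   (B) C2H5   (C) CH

(A) C6H5

mol C = 13.38 g CO₂ ÷ 44.009 g/mol = 0.30403 mol
mol H = 2 × 2.282 g H₂O ÷ 18.015 g/mol = 0.25334 mol
Divide by the smallest (0.25334 mol): C 1.200, H 1.000
Multiplying each by 5 gives whole numbers: C 6.00, H 5.00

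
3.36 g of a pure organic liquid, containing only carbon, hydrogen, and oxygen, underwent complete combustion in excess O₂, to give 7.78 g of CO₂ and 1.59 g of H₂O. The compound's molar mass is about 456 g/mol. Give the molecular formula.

C24H24O9

mol C = 7.78 g CO₂ ÷ 44.009 g/mol = 0.1768 mol
mol H = 2 × 1.59 g H₂O ÷ 18.015 g/mol = 0.1765 mol
mass O = 3.36 − (2.123 + 0.1779) = 1.059 g → mol O = 1.059 ÷ 15.999 = 0.06618 mol
Divide by the smallest (0.06618 mol): C 2.671, H 2.667, O 1.000
Multiplying each by 3 gives whole numbers: C 8.01, H 8.00, O 3.00
Empirical formula: C8H8O3
Empirical-formula mass = 152.15 g/mol; 456 ÷ 152.15 ≈ 3, so the molecular formula is C24H24O9.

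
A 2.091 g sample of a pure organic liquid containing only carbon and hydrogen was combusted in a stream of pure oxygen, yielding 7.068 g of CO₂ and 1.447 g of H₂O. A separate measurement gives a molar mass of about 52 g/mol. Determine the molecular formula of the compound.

mol C = 7.068 g CO₂ ÷ 44.009 g/mol = 0.16060 mol
mol H = 2 × 1.447 g H₂O ÷ 18.015 g/mol = 0.16064 mol
Divide by the smallest (0.16060 mol): C 1.000, H 1.000
Empirical formula: CH
Empirical-formula mass = 13.02 g/mol; 52 ÷ 13.02 ≈ 4, so the molecular formula is C4H4.

C4H4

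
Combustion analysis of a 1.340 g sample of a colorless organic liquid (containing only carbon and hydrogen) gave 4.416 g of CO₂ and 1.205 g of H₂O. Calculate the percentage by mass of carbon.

89.94%

mol C = 4.416 g CO₂ ÷ 44.009 g/mol = 0.10034 mol
mol H = 2 × 1.205 g H₂O ÷ 18.015 g/mol = 0.13378 mol
mass % C = 1.2052 g ÷ 1.340 g × 100%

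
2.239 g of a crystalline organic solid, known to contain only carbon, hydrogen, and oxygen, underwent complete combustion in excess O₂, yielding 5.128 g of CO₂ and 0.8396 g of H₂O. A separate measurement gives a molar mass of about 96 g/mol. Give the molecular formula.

mol C = 5.128 g CO₂ ÷ 44.009 g/mol = 0.11652 mol
mol H = 2 × 0.8396 g H₂O ÷ 18.015 g/mol = 0.093211 mol
mass O = 2.239 − (1.3995 + 0.093957) = 0.74550 g → mol O = 0.74550 ÷ 15.999 = 0.046597 mol
Divide by the smallest (0.046597 mol): C 2.501, H 2.000, O 1.000
Multiplying each by 2 gives whole numbers: C 5.00, H 4.00, O 2.00
Empirical formula: C5H4O2
Empirical-formula mass = 96.08 g/mol; 96 ÷ 96.08 ≈ 1, so the molecular formula is C5H4O2.

C5H4O2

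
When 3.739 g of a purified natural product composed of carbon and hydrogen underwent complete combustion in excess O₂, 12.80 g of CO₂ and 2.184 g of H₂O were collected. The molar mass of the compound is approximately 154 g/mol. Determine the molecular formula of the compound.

mol C = 12.80 g CO₂ ÷ 44.009 g/mol = 0.29085 mol
mol H = 2 × 2.184 g H₂O ÷ 18.015 g/mol = 0.24246 mol
Divide by the smallest (0.24246 mol): C 1.200, H 1.000
Multiplying each by 5 gives whole numbers: C 6.00, H 5.00
Empirical formula: C6H5
Empirical-formula mass = 77.11 g/mol; 154 ÷ 77.11 ≈ 2, so the molecular formula is C12H10.

C12H10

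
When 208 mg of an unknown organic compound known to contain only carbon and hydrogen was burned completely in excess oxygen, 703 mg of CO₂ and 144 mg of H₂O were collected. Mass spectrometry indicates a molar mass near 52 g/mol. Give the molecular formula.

C4H4

mol C = 0.703 g CO₂ ÷ 44.009 g/mol = 0.01597 mol
mol H = 2 × 0.144 g H₂O ÷ 18.015 g/mol = 0.01599 mol
Divide by the smallest (0.01597 mol): C 1.000, H 1.001
Empirical formula: CH
Empirical-formula mass = 13.02 g/mol; 52 ÷ 13.02 ≈ 4, so the molecular formula is C4H4.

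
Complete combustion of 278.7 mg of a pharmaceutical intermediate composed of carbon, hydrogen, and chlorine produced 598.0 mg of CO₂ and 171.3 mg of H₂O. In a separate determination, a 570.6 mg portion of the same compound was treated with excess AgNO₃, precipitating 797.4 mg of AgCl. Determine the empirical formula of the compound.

mol C = 0.5980 g CO₂ ÷ 44.009 g/mol = 0.013588 mol
mol H = 2 × 0.1713 g H₂O ÷ 18.015 g/mol = 0.019017 mol
From the AgCl data: mol Cl per gram of compound = (0.7974 ÷ 143.318) ÷ 0.5706 = 0.0097509 mol/g, so in the 0.2787 g combustion sample mol Cl = 0.0027176 mol
Divide by the smallest (0.0027176 mol): C 5.000, H 6.998, Cl 1.000

C5H7Cl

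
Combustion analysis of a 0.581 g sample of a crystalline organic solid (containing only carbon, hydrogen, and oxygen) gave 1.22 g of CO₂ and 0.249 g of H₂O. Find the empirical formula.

mol C = 1.22 g CO₂ ÷ 44.009 g/mol = 0.02772 mol
mol H = 2 × 0.249 g H₂O ÷ 18.015 g/mol = 0.02764 mol
mass O = 0.581 − (0.3330 + 0.02786) = 0.2202 g → mol O = 0.2202 ÷ 15.999 = 0.01376 mol
Divide by the smallest (0.01376 mol): C 2.014, H 2.009, O 1.000

C2H2O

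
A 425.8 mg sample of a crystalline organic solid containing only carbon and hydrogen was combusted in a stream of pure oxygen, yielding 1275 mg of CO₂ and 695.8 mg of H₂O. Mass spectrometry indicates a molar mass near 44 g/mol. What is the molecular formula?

C3H8

mol C = 1.275 g CO₂ ÷ 44.009 g/mol = 0.028971 mol
mol H = 2 × 0.6958 g H₂O ÷ 18.015 g/mol = 0.077247 mol
Divide by the smallest (0.028971 mol): C 1.000, H 2.666
Multiplying each by 3 gives whole numbers: C 3.00, H 8.00
Empirical formula: C3H8
Empirical-formula mass = 44.10 g/mol; 44 ÷ 44.10 ≈ 1, so the molecular formula is C3H8.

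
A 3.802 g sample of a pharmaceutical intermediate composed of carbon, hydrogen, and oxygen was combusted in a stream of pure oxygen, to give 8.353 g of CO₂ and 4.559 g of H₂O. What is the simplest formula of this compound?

C3H8O

mol C = 8.353 g CO₂ ÷ 44.009 g/mol = 0.18980 mol
mol H = 2 × 4.559 g H₂O ÷ 18.015 g/mol = 0.50613 mol
mass O = 3.802 − (2.2797 + 0.51018) = 1.0121 g → mol O = 1.0121 ÷ 15.999 = 0.063260 mol
Divide by the smallest (0.063260 mol): C 3.000, H 8.001, O 1.000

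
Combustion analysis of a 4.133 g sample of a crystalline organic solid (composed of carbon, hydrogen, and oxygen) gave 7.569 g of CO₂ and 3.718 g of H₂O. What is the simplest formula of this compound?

mol C = 7.569 g CO₂ ÷ 44.009 g/mol = 0.17199 mol
mol H = 2 × 3.718 g H₂O ÷ 18.015 g/mol = 0.41277 mol
mass O = 4.133 − (2.0657 + 0.41607) = 1.6512 g → mol O = 1.6512 ÷ 15.999 = 0.10321 mol
Divide by the smallest (0.10321 mol): C 1.666, H 3.999, O 1.000
Multiplying each by 3 gives whole numbers: C 5.00, H 12.00, O 3.00

C5H12O3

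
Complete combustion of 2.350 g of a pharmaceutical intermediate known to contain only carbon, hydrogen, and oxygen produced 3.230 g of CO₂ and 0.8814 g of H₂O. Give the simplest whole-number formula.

C6H8O7

mol C = 3.230 g CO₂ ÷ 44.009 g/mol = 0.073394 mol
mol H = 2 × 0.8814 g H₂O ÷ 18.015 g/mol = 0.097852 mol
mass O = 2.350 − (0.88154 + 0.098635) = 1.3698 g → mol O = 1.3698 ÷ 15.999 = 0.085620 mol
Divide by the smallest (0.073394 mol): C 1.000, H 1.333, O 1.167
Multiplying each by 6 gives whole numbers: C 6.00, H 8.00, O 7.00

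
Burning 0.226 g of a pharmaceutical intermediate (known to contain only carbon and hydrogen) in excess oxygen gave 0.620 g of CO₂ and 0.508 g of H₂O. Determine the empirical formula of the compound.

mol C = 0.620 g CO₂ ÷ 44.009 g/mol = 0.01409 mol
mol H = 2 × 0.508 g H₂O ÷ 18.015 g/mol = 0.05640 mol
Divide by the smallest (0.01409 mol): C 1.000, H 4.003

CH4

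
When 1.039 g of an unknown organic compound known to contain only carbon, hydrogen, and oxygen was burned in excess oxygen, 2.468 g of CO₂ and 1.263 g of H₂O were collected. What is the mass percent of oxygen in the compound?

mol C = 2.468 g CO₂ ÷ 44.009 g/mol = 0.056079 mol
mol H = 2 × 1.263 g H₂O ÷ 18.015 g/mol = 0.14022 mol
mass O = 1.039 − (0.67357 + 0.14134) = 0.22409 g → mol O = 0.22409 ÷ 15.999 = 0.014007 mol
mass % O = 0.22409 g ÷ 1.039 g × 100%

21.57%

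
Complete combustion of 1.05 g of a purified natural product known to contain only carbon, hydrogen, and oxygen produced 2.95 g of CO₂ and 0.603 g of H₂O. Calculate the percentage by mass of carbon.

mol C = 2.95 g CO₂ ÷ 44.009 g/mol = 0.06703 mol
mol H = 2 × 0.603 g H₂O ÷ 18.015 g/mol = 0.06694 mol
mass O = 1.05 − (0.8051 + 0.06748) = 0.1774 g → mol O = 0.1774 ÷ 15.999 = 0.01109 mol
mass % C = 0.8051 g ÷ 1.05 g × 100%

76.7%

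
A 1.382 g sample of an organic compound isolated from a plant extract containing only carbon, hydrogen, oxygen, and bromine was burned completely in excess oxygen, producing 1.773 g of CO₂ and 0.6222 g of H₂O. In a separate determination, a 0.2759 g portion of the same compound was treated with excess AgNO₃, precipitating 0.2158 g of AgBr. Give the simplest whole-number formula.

C7H12BrO4

mol C = 1.773 g CO₂ ÷ 44.009 g/mol = 0.040287 mol
mol H = 2 × 0.6222 g H₂O ÷ 18.015 g/mol = 0.069076 mol
From the AgBr data: mol Br per gram of compound = (0.2158 ÷ 187.772) ÷ 0.2759 = 0.0041655 mol/g, so in the 1.382 g combustion sample mol Br = 0.0057567 mol
mass O = 1.382 − (0.48389 + 0.069628 + 0.45999) = 0.36849 g → mol O = 0.36849 ÷ 15.999 = 0.023032 mol
Divide by the smallest (0.0057567 mol): C 6.998, H 11.999, Br 1.000, O 4.001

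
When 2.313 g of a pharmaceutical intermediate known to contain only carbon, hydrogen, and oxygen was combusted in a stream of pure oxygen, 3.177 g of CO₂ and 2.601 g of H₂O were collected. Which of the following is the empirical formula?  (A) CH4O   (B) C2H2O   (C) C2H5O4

(A) CH4O

mol C = 3.177 g CO₂ ÷ 44.009 g/mol = 0.072190 mol
mol H = 2 × 2.601 g H₂O ÷ 18.015 g/mol = 0.28876 mol
mass O = 2.313 − (0.86707 + 0.29107) = 1.1549 g → mol O = 1.1549 ÷ 15.999 = 0.072183 mol
Divide by the smallest (0.072183 mol): C 1.000, H 4.000, O 1.000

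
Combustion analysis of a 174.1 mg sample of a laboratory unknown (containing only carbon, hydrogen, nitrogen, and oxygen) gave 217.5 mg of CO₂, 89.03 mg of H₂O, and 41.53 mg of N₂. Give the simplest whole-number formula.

C5H10N3O4

mol C = 0.2175 g CO₂ ÷ 44.009 g/mol = 0.0049422 mol
mol H = 2 × 0.08903 g H₂O ÷ 18.015 g/mol = 0.0098840 mol
mol N = 2 × 0.04153 g N₂ ÷ 28.014 g/mol = 0.0029649 mol
mass O = 0.1741 − (0.059360 + 0.0099631 + 0.041530) = 0.063247 g → mol O = 0.063247 ÷ 15.999 = 0.0039532 mol
Divide by the smallest (0.0029649 mol): C 1.667, H 3.334, N 1.000, O 1.333
Multiplying each by 3 gives whole numbers: C 5.00, H 10.00, N 3.00, O 4.00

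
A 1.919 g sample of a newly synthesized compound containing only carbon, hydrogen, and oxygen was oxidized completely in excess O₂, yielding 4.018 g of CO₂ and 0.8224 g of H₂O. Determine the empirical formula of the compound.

mol C = 4.018 g CO₂ ÷ 44.009 g/mol = 0.091300 mol
mol H = 2 × 0.8224 g H₂O ÷ 18.015 g/mol = 0.091302 mol
mass O = 1.919 − (1.0966 + 0.092032) = 0.73037 g → mol O = 0.73037 ÷ 15.999 = 0.045651 mol
Divide by the smallest (0.045651 mol): C 2.000, H 2.000, O 1.000

C2H2O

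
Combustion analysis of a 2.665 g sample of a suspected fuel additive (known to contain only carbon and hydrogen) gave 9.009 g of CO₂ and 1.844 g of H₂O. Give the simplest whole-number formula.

CH

mol C = 9.009 g CO₂ ÷ 44.009 g/mol = 0.20471 mol
mol H = 2 × 1.844 g H₂O ÷ 18.015 g/mol = 0.20472 mol
Divide by the smallest (0.20471 mol): C 1.000, H 1.000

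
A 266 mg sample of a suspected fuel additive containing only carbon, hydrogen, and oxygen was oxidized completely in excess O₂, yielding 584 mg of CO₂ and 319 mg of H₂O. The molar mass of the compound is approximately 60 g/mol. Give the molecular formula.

mol C = 0.584 g CO₂ ÷ 44.009 g/mol = 0.01327 mol
mol H = 2 × 0.319 g H₂O ÷ 18.015 g/mol = 0.03541 mol
mass O = 0.266 − (0.1594 + 0.03570) = 0.07092 g → mol O = 0.07092 ÷ 15.999 = 0.004433 mol
Divide by the smallest (0.004433 mol): C 2.994, H 7.990, O 1.000
Empirical formula: C3H8O
Empirical-formula mass = 60.10 g/mol; 60 ÷ 60.10 ≈ 1, so the molecular formula is C3H8O.

C3H8O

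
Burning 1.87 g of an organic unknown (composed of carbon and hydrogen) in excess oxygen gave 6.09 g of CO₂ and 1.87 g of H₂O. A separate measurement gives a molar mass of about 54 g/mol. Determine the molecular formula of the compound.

mol C = 6.09 g CO₂ ÷ 44.009 g/mol = 0.1384 mol
mol H = 2 × 1.87 g H₂O ÷ 18.015 g/mol = 0.2076 mol
Divide by the smallest (0.1384 mol): C 1.000, H 1.500
Multiplying each by 2 gives whole numbers: C 2.00, H 3.00
Empirical formula: C2H3
Empirical-formula mass = 27.05 g/mol; 54 ÷ 27.05 ≈ 2, so the molecular formula is C4H6.

C4H6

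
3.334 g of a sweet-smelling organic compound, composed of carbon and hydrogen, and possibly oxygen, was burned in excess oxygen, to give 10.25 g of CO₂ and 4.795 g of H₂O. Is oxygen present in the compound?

mol C = 10.25 g CO₂ ÷ 44.009 g/mol = 0.23291 mol
mol H = 2 × 4.795 g H₂O ÷ 18.015 g/mol = 0.53233 mol
C and H together account for 3.3340 g — essentially the entire 3.334 g sample — so the compound contains no oxygen.

no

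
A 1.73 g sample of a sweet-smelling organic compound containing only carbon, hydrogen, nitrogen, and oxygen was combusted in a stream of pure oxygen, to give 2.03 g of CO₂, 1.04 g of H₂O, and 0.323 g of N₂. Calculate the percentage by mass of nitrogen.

mol C = 2.03 g CO₂ ÷ 44.009 g/mol = 0.04613 mol
mol H = 2 × 1.04 g H₂O ÷ 18.015 g/mol = 0.1155 mol
mol N = 2 × 0.323 g N₂ ÷ 28.014 g/mol = 0.02306 mol
mass O = 1.73 − (0.5540 + 0.1164 + 0.3230) = 0.7366 g → mol O = 0.7366 ÷ 15.999 = 0.04604 mol
mass % N = 0.3230 g ÷ 1.73 g × 100%

18.7%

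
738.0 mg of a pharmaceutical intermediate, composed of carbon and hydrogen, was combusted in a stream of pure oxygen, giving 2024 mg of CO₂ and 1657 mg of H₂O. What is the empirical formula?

CH4

mol C = 2.024 g CO₂ ÷ 44.009 g/mol = 0.045991 mol
mol H = 2 × 1.657 g H₂O ÷ 18.015 g/mol = 0.18396 mol
Divide by the smallest (0.045991 mol): C 1.000, H 4.000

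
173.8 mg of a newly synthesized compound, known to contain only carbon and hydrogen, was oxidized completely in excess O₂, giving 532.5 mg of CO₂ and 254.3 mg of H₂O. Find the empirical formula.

C3H7

mol C = 0.5325 g CO₂ ÷ 44.009 g/mol = 0.012100 mol
mol H = 2 × 0.2543 g H₂O ÷ 18.015 g/mol = 0.028232 mol
Divide by the smallest (0.012100 mol): C 1.000, H 2.333
Multiplying each by 3 gives whole numbers: C 3.00, H 7.00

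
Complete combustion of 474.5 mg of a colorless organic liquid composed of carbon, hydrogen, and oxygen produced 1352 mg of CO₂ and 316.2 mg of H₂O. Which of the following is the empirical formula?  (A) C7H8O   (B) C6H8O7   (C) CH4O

(A) C7H8O

mol C = 1.352 g CO₂ ÷ 44.009 g/mol = 0.030721 mol
mol H = 2 × 0.3162 g H₂O ÷ 18.015 g/mol = 0.035104 mol
mass O = 0.4745 − (0.36899 + 0.035385) = 0.070125 g → mol O = 0.070125 ÷ 15.999 = 0.0043831 mol
Divide by the smallest (0.0043831 mol): C 7.009, H 8.009, O 1.000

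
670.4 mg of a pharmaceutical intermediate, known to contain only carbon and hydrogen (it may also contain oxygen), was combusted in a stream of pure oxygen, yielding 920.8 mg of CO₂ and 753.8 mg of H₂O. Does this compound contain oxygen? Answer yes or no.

mol C = 0.9208 g CO₂ ÷ 44.009 g/mol = 0.020923 mol
mol H = 2 × 0.7538 g H₂O ÷ 18.015 g/mol = 0.083686 mol
C and H account for only 0.33566 g of the 0.6704 g sample; the remaining 0.33474 g must be oxygen.

yes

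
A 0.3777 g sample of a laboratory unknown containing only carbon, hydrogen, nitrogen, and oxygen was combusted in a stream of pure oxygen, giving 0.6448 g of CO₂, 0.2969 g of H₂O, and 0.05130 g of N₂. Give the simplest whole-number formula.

C4H9NO2

mol C = 0.6448 g CO₂ ÷ 44.009 g/mol = 0.014652 mol
mol H = 2 × 0.2969 g H₂O ÷ 18.015 g/mol = 0.032961 mol
mol N = 2 × 0.05130 g N₂ ÷ 28.014 g/mol = 0.0036625 mol
mass O = 0.3777 − (0.17598 + 0.033225 + 0.051300) = 0.11720 g → mol O = 0.11720 ÷ 15.999 = 0.0073252 mol
Divide by the smallest (0.0036625 mol): C 4.000, H 9.000, N 1.000, O 2.000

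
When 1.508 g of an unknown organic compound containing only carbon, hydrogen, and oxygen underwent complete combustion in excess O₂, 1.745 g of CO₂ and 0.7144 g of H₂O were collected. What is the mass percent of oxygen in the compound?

mol C = 1.745 g CO₂ ÷ 44.009 g/mol = 0.039651 mol
mol H = 2 × 0.7144 g H₂O ÷ 18.015 g/mol = 0.079312 mol
mass O = 1.508 − (0.47625 + 0.079946) = 0.95181 g → mol O = 0.95181 ÷ 15.999 = 0.059492 mol
mass % O = 0.95181 g ÷ 1.508 g × 100%

63.12%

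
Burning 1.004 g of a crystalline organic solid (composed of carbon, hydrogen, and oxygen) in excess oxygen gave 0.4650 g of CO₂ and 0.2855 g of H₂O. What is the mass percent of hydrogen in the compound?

3.18%

mol C = 0.4650 g CO₂ ÷ 44.009 g/mol = 0.010566 mol
mol H = 2 × 0.2855 g H₂O ÷ 18.015 g/mol = 0.031696 mol
mass O = 1.004 − (0.12691 + 0.031949) = 0.84514 g → mol O = 0.84514 ÷ 15.999 = 0.052825 mol
mass % H = 0.031949 g ÷ 1.004 g × 100%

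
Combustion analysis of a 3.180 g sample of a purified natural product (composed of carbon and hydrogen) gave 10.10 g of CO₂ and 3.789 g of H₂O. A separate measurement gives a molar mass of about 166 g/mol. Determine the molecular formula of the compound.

C12H22

mol C = 10.10 g CO₂ ÷ 44.009 g/mol = 0.22950 mol
mol H = 2 × 3.789 g H₂O ÷ 18.015 g/mol = 0.42065 mol
Divide by the smallest (0.22950 mol): C 1.000, H 1.833
Multiplying each by 6 gives whole numbers: C 6.00, H 11.00
Empirical formula: C6H11
Empirical-formula mass = 83.15 g/mol; 166 ÷ 83.15 ≈ 2, so the molecular formula is C12H22.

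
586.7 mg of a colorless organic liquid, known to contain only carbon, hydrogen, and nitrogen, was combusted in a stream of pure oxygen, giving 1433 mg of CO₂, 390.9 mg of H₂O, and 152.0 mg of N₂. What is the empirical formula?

mol C = 1.433 g CO₂ ÷ 44.009 g/mol = 0.032562 mol
mol H = 2 × 0.3909 g H₂O ÷ 18.015 g/mol = 0.043397 mol
mol N = 2 × 0.1520 g N₂ ÷ 28.014 g/mol = 0.010852 mol
Divide by the smallest (0.010852 mol): C 3.001, H 3.999, N 1.000

C3H4N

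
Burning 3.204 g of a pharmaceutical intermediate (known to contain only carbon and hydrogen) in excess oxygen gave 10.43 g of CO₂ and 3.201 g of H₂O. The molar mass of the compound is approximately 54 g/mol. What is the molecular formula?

mol C = 10.43 g CO₂ ÷ 44.009 g/mol = 0.23700 mol
mol H = 2 × 3.201 g H₂O ÷ 18.015 g/mol = 0.35537 mol
Divide by the smallest (0.23700 mol): C 1.000, H 1.499
Multiplying each by 2 gives whole numbers: C 2.00, H 3.00
Empirical formula: C2H3
Empirical-formula mass = 27.05 g/mol; 54 ÷ 27.05 ≈ 2, so the molecular formula is C4H6.

C4H6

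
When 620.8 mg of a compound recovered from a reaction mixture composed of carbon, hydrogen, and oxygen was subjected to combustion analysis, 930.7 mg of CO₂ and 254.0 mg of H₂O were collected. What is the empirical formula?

C3H4O3

mol C = 0.9307 g CO₂ ÷ 44.009 g/mol = 0.021148 mol
mol H = 2 × 0.2540 g H₂O ÷ 18.015 g/mol = 0.028199 mol
mass O = 0.6208 − (0.25401 + 0.028424) = 0.33837 g → mol O = 0.33837 ÷ 15.999 = 0.021149 mol
Divide by the smallest (0.021148 mol): C 1.000, H 1.333, O 1.000
Multiplying each by 3 gives whole numbers: C 3.00, H 4.00, O 3.00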